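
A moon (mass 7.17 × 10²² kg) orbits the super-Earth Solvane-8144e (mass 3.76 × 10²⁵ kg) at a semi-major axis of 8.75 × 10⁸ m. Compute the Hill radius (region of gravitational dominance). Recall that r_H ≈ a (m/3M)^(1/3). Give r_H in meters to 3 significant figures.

7.52 × 10⁷ m

r_H ≈ a (m/3M)^(1/3)
    = (8.75 × 10⁸) × (7.17 × 10²² / (3 × 3.76 × 10²⁵))^(1/3)
    = 7.52 × 10⁷ m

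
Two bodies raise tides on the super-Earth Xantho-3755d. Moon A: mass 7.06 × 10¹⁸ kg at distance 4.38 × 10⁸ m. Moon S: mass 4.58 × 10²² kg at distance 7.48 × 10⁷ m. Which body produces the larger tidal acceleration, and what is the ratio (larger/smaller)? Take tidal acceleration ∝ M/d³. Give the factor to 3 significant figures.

Moon S, by a factor of ≈ 1.30 × 10⁶

The tide-raising term goes as M/d³ (the gradient of a 1/d² field).
Moon A: (7.06 × 10¹⁸) / (4.38 × 10⁸)³ = 8.402 × 10⁻⁸
Moon S: (4.58 × 10²²) / (7.48 × 10⁷)³ = 1.094 × 10⁻¹
Ratio (larger/smaller) = 1.30 × 10⁶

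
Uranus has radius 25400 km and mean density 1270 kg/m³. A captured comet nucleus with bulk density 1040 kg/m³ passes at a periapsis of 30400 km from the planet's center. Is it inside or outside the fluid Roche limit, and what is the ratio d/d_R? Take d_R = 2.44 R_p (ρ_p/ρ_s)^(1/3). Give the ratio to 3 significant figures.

inside; d/d_R ≈ 0.459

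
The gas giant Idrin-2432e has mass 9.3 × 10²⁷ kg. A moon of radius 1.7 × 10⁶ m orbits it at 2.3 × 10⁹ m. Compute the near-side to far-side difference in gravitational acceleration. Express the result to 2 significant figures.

3.5 × 10⁻⁴ m/s²

Near-to-far spans 2r, so the tidal difference is twice the near-to-center value: 4GMr/d³.
Δg = 4GMr/d³
   = 4 × (6.674 × 10⁻¹¹) × (9.3 × 10²⁷) × (1.7 × 10⁶) / (2.3 × 10⁹)³
   = 3.5 × 10⁻⁴ m/s²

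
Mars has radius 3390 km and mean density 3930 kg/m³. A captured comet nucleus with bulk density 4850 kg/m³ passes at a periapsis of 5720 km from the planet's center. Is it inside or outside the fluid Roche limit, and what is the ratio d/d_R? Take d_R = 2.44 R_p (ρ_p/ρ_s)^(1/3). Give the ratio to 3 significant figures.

d_R = 2.44 × (3390 km) × (3930/4850)^(1/3) = 7712 km
d/d_R = (5720) / (7712) = 0.742
Since d/d_R < 1, the body is inside the Roche limit.

inside; d/d_R ≈ 0.742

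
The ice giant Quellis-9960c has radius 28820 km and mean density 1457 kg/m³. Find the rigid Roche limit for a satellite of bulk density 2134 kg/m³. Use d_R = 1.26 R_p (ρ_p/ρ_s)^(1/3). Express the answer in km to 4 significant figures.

31980 km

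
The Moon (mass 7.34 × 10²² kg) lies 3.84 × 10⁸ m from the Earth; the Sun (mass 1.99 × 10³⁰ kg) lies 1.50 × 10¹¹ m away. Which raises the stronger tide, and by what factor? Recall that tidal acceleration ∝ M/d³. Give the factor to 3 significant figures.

The Moon, by a factor of ≈ 2.20

Tidal acceleration ∝ M/d³, so compare M/d³ for each.
The Moon: (7.34 × 10²²) / (3.84 × 10⁸)³ = 1.296 × 10⁻³
The Sun: (1.99 × 10³⁰) / (1.50 × 10¹¹)³ = 5.896 × 10⁻⁴
Ratio (larger/smaller) = 2.20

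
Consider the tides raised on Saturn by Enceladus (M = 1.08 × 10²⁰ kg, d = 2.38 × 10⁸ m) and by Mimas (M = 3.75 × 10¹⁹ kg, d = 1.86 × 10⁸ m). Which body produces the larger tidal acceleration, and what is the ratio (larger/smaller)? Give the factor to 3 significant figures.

Enceladus, by a factor of ≈ 1.37

Compare M/d³ for the two perturbers:
Enceladus: (1.08 × 10²⁰) / (2.38 × 10⁸)³ = 8.011 × 10⁻⁶
Mimas: (3.75 × 10¹⁹) / (1.86 × 10⁸)³ = 5.828 × 10⁻⁶
Ratio (larger/smaller) = 1.37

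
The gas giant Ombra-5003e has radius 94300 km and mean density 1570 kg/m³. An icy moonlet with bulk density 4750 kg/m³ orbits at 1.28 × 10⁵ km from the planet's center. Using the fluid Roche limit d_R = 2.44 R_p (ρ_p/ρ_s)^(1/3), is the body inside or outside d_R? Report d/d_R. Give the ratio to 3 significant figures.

inside; d/d_R ≈ 0.805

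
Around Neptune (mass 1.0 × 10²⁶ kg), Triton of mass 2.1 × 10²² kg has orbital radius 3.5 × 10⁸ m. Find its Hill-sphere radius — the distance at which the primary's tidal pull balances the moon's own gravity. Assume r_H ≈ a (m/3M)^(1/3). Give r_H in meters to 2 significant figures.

1.4 × 10⁷ m

r_H ≈ a (m/3M)^(1/3)
    = (3.5 × 10⁸) × (2.1 × 10²² / (3 × 1.0 × 10²⁶))^(1/3)
    = 1.4 × 10⁷ m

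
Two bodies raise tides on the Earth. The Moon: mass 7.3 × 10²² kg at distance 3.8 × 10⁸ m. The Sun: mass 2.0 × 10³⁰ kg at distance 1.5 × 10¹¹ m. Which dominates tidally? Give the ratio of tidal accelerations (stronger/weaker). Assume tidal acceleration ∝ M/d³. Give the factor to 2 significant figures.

The Moon, by a factor of ≈ 2.2

The tide-raising term goes as M/d³ (the gradient of a 1/d² field).
The Moon: (7.3 × 10²²) / (3.8 × 10⁸)³ = 1.330 × 10⁻³
The Sun: (2.0 × 10³⁰) / (1.5 × 10¹¹)³ = 5.926 × 10⁻⁴
Ratio (larger/smaller) = 2.2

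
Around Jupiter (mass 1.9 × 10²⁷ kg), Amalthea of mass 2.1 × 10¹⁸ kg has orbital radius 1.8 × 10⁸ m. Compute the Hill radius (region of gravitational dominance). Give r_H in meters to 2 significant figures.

r_H ≈ a (m/3M)^(1/3)
    = (1.8 × 10⁸) × (2.1 × 10¹⁸ / (3 × 1.9 × 10²⁷))^(1/3)
    = 1.3 × 10⁵ m

1.3 × 10⁵ m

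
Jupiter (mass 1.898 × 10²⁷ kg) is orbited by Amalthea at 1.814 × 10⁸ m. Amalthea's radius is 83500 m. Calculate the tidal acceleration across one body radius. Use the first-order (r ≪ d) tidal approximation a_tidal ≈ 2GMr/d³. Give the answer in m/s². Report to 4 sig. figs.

3.544 × 10⁻³ m/s²

Δa = 2GMr/d³
   = 2 × (6.674 × 10⁻¹¹) × (1.898 × 10²⁷) × (83500) / (1.814 × 10⁸)³
   = 3.544 × 10⁻³ m/s²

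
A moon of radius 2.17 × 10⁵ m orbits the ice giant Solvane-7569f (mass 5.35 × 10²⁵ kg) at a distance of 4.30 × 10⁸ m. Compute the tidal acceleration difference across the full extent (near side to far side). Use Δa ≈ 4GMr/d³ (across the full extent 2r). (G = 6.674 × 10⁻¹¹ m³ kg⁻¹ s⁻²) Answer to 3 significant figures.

The field gradient is 2GM/d³; across the full diameter 2r the difference is 4GMr/d³.
Δa = 4GMr/d³
   = 4 × (6.674 × 10⁻¹¹) × (5.35 × 10²⁵) × (2.17 × 10⁵) / (4.30 × 10⁸)³
   = 3.90 × 10⁻⁵ m/s²

3.90 × 10⁻⁵ m/s²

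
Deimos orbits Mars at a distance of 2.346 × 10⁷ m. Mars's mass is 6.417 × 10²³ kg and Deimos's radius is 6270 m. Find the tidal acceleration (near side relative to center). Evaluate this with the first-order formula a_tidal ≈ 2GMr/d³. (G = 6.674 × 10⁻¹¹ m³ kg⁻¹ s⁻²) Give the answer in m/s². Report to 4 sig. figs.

4.159 × 10⁻⁵ m/s²

a_tidal = 2GMr/d³
        = 2 × (6.674 × 10⁻¹¹) × (6.417 × 10²³) × (6270) / (2.346 × 10⁷)³
        = 4.159 × 10⁻⁵ m/s²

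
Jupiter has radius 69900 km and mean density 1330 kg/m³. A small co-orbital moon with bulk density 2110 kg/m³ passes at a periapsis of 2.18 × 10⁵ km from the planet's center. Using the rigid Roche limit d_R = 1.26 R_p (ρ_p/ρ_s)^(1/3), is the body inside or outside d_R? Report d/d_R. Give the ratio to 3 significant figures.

d_R = 1.26 × (69900 km) × (1330/2110)^(1/3) = 75520 km
d/d_R = (2.18 × 10⁵) / (75520) = 2.89
Since d/d_R > 1, the body is outside the Roche limit.

outside; d/d_R ≈ 2.89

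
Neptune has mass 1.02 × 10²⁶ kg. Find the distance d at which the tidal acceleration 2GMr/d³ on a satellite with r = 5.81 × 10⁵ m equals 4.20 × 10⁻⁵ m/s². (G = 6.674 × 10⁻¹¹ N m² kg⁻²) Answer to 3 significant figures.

5.73 × 10⁸ m

2GMr/d³ = a_tidal  ⇒  d = (2GMr / a_tidal)^(1/3)
d = (2 × 6.674×10⁻¹¹ × (1.02 × 10²⁶) × (5.81 × 10⁵) / (4.20 × 10⁻⁵))^(1/3)
  = 5.73 × 10⁸ m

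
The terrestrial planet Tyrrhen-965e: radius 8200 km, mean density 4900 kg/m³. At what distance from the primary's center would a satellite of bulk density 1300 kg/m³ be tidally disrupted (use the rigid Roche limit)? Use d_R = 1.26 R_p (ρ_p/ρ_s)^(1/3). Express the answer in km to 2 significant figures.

16000 km

d_R = 1.26 × 8200 km × (4900/1300)^(1/3)
    = 16000 km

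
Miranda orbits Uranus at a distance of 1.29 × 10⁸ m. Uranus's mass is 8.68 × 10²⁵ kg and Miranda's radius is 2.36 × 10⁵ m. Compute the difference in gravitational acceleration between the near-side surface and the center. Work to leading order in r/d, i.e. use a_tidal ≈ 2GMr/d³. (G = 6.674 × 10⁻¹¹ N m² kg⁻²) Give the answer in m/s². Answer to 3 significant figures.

1.27 × 10⁻³ m/s²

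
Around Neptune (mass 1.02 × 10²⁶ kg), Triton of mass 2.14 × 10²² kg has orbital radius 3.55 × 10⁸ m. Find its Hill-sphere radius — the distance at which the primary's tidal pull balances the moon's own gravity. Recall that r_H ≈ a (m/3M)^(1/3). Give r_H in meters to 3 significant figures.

1.46 × 10⁷ m

r_H ≈ a (m/3M)^(1/3)
    = (3.55 × 10⁸) × (2.14 × 10²² / (3 × 1.02 × 10²⁶))^(1/3)
    = 1.46 × 10⁷ m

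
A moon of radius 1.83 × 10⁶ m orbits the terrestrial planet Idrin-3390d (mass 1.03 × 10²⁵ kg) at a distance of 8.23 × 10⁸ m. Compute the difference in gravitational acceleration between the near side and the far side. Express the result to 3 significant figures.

Δg = 4GMr/d³
   = 4 × (6.674 × 10⁻¹¹) × (1.03 × 10²⁵) × (1.83 × 10⁶) / (8.23 × 10⁸)³
   = 9.03 × 10⁻⁶ m/s²

9.03 × 10⁻⁶ m/s²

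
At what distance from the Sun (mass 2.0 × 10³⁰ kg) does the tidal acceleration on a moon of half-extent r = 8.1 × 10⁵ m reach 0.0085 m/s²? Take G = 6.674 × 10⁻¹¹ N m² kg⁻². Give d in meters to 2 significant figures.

2GMr/d³ = a_tidal  ⇒  d = (2GMr / a_tidal)^(1/3)
d = (2 × 6.674×10⁻¹¹ × (2.0 × 10³⁰) × (8.1 × 10⁵) / (0.0085))^(1/3)
  = 2.9 × 10⁹ m

2.9 × 10⁹ m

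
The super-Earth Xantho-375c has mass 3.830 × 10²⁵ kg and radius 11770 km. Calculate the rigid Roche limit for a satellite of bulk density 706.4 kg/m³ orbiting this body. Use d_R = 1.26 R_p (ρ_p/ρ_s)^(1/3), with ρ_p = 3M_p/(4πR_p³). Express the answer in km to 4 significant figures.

29580 km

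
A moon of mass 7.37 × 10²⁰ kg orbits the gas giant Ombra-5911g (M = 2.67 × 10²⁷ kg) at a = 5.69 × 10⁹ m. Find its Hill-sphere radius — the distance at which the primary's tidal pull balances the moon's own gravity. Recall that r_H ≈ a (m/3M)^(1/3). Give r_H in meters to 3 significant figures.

2.57 × 10⁷ m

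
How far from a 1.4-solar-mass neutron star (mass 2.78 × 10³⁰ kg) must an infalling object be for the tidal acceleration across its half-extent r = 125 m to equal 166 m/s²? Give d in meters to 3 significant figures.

6.54 × 10⁶ m

2GMr/d³ = a_tidal  ⇒  d = (2GMr / a_tidal)^(1/3)
d = (2 × 6.674×10⁻¹¹ × (2.78 × 10³⁰) × (125) / (166))^(1/3)
  = 6.54 × 10⁶ m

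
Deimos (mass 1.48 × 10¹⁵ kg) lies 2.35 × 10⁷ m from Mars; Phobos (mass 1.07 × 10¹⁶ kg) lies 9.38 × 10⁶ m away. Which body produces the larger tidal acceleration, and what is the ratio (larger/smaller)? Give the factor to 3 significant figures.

Phobos, by a factor of ≈ 114

The tide-raising term goes as M/d³ (the gradient of a 1/d² field).
Deimos: (1.48 × 10¹⁵) / (2.35 × 10⁷)³ = 1.140 × 10⁻⁷
Phobos: (1.07 × 10¹⁶) / (9.38 × 10⁶)³ = 1.297 × 10⁻⁵
Ratio (larger/smaller) = 114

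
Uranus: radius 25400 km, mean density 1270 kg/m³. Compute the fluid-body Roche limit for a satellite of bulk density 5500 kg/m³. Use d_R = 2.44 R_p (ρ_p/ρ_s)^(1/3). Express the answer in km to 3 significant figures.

38000 km

d_R = 2.44 × 25400 km × (1270/5500)^(1/3)
    = 38000 km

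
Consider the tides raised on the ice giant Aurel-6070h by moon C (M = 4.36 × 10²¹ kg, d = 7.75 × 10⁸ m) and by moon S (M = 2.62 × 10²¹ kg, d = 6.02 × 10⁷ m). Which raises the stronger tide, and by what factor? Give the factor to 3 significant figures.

The tide-raising term goes as M/d³ (the gradient of a 1/d² field).
Moon C: (4.36 × 10²¹) / (7.75 × 10⁸)³ = 9.367 × 10⁻⁶
Moon S: (2.62 × 10²¹) / (6.02 × 10⁷)³ = 1.201 × 10⁻²
Ratio (larger/smaller) = 1280

Moon S, by a factor of ≈ 1280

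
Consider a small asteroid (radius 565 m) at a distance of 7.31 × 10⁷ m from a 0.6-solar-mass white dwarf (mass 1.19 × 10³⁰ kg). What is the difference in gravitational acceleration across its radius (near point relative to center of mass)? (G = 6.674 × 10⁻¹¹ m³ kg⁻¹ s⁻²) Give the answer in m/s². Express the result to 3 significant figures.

Since r ≪ d, expand the inverse-square field across one radius to get the leading 2GMr/d³ term.
a_tidal = 2GMr/d³
        = 2 × (6.674 × 10⁻¹¹) × (1.19 × 10³⁰) × (565) / (7.31 × 10⁷)³
        = 2.30 × 10⁻¹ m/s²

2.30 × 10⁻¹ m/s²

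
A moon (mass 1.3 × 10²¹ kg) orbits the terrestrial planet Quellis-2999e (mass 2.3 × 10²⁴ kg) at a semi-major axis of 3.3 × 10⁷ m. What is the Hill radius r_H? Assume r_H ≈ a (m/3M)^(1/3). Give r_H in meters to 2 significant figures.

r_H ≈ a (m/3M)^(1/3)
    = (3.3 × 10⁷) × (1.3 × 10²¹ / (3 × 2.3 × 10²⁴))^(1/3)
    = 1.9 × 10⁶ m

1.9 × 10⁶ m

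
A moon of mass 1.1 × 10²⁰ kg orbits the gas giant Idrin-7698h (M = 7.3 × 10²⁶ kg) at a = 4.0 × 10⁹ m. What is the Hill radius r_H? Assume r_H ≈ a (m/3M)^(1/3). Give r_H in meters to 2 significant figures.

r_H ≈ a (m/3M)^(1/3)
    = (4.0 × 10⁹) × (1.1 × 10²⁰ / (3 × 7.3 × 10²⁶))^(1/3)
    = 1.5 × 10⁷ m

1.5 × 10⁷ m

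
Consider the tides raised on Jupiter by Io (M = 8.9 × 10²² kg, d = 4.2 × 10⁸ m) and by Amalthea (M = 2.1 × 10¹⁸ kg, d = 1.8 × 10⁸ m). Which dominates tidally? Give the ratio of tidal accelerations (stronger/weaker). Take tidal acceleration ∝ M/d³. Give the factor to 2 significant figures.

Compare M/d³ for the two perturbers:
Io: (8.9 × 10²²) / (4.2 × 10⁸)³ = 1.201 × 10⁻³
Amalthea: (2.1 × 10¹⁸) / (1.8 × 10⁸)³ = 3.601 × 10⁻⁷
Ratio (larger/smaller) = 3300

Io, by a factor of ≈ 3300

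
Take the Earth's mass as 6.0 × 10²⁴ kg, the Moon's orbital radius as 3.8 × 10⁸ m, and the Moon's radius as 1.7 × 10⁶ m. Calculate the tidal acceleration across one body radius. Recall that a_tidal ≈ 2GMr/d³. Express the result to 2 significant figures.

Differencing GM/(d−r)² and GM/d² to first order in r/d gives 2GMr/d³.
Δa = 2GMr/d³
   = 2 × (6.674 × 10⁻¹¹) × (6.0 × 10²⁴) × (1.7 × 10⁶) / (3.8 × 10⁸)³
   = 2.5 × 10⁻⁵ m/s²

2.5 × 10⁻⁵ m/s²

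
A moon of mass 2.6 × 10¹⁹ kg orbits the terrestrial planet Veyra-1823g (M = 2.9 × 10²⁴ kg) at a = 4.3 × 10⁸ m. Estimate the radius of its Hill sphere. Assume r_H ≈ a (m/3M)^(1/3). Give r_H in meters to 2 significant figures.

6.2 × 10⁶ m

r_H ≈ a (m/3M)^(1/3)
    = (4.3 × 10⁸) × (2.6 × 10¹⁹ / (3 × 2.9 × 10²⁴))^(1/3)
    = 6.2 × 10⁶ m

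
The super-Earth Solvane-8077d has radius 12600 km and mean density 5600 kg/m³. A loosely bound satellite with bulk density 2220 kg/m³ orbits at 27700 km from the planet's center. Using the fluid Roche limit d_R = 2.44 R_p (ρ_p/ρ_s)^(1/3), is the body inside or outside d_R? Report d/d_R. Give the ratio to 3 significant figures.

inside; d/d_R ≈ 0.662

d_R = 2.44 × (12600 km) × (5600/2220)^(1/3) = 41850 km
d/d_R = (27700) / (41850) = 0.662
Since d/d_R < 1, the body is inside the Roche limit.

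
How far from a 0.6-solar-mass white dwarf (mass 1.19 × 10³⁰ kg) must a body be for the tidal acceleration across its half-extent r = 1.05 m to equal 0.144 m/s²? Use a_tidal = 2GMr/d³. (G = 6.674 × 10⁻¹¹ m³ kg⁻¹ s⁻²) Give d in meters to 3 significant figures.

1.05 × 10⁷ m

2GMr/d³ = a_tidal  ⇒  d = (2GMr / a_tidal)^(1/3)
d = (2 × 6.674×10⁻¹¹ × (1.19 × 10³⁰) × (1.05) / (0.144))^(1/3)
  = 1.05 × 10⁷ m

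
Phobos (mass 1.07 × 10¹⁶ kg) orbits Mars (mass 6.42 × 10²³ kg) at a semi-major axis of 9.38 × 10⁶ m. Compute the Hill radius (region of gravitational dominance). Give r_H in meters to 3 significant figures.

r_H ≈ a (m/3M)^(1/3)
    = (9.38 × 10⁶) × (1.07 × 10¹⁶ / (3 × 6.42 × 10²³))^(1/3)
    = 1.66 × 10⁴ m

1.66 × 10⁴ m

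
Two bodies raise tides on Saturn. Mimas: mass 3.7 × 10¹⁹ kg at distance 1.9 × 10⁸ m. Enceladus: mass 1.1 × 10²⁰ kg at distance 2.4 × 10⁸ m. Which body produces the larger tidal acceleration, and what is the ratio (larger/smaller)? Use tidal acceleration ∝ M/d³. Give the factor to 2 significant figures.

Enceladus, by a factor of ≈ 1.5

The tide-raising term goes as M/d³ (the gradient of a 1/d² field).
Mimas: (3.7 × 10¹⁹) / (1.9 × 10⁸)³ = 5.394 × 10⁻⁶
Enceladus: (1.1 × 10²⁰) / (2.4 × 10⁸)³ = 7.957 × 10⁻⁶
Ratio (larger/smaller) = 1.5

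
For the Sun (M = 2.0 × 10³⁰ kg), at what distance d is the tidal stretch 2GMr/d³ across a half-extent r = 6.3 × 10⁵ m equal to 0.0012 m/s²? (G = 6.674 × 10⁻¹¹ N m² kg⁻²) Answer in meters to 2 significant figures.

2GMr/d³ = a_tidal  ⇒  d = (2GMr / a_tidal)^(1/3)
d = (2 × 6.674×10⁻¹¹ × (2.0 × 10³⁰) × (6.3 × 10⁵) / (0.0012))^(1/3)
  = 5.2 × 10⁹ m

5.2 × 10⁹ m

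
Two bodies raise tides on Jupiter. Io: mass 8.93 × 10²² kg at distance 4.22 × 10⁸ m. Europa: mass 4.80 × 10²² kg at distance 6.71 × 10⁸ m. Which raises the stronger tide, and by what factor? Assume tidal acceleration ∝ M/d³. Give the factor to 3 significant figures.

Tidal stretch scales as M/d³; compute that for each body.
Io: (8.93 × 10²²) / (4.22 × 10⁸)³ = 1.188 × 10⁻³
Europa: (4.80 × 10²²) / (6.71 × 10⁸)³ = 1.589 × 10⁻⁴
Ratio (larger/smaller) = 7.48

Io, by a factor of ≈ 7.48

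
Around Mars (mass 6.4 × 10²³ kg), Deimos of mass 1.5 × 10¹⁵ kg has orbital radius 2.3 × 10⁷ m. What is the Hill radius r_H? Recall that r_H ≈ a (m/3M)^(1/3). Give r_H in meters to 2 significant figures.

r_H ≈ a (m/3M)^(1/3)
    = (2.3 × 10⁷) × (1.5 × 10¹⁵ / (3 × 6.4 × 10²³))^(1/3)
    = 2.1 × 10⁴ m

2.1 × 10⁴ m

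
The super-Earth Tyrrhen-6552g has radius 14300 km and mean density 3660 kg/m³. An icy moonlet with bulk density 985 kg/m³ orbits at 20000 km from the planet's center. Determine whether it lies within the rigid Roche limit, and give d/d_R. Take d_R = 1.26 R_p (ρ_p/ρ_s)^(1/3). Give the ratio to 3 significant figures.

inside; d/d_R ≈ 0.717

d_R = 1.26 × (14300 km) × (3660/985)^(1/3) = 27910 km
d/d_R = (20000) / (27910) = 0.717
Since d/d_R < 1, the body is inside the Roche limit.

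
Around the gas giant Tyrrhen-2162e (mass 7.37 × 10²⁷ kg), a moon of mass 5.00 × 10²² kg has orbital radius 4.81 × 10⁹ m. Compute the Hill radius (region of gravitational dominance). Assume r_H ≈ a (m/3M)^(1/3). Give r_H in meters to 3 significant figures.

6.31 × 10⁷ m

r_H ≈ a (m/3M)^(1/3)
    = (4.81 × 10⁹) × (5.00 × 10²² / (3 × 7.37 × 10²⁷))^(1/3)
    = 6.31 × 10⁷ m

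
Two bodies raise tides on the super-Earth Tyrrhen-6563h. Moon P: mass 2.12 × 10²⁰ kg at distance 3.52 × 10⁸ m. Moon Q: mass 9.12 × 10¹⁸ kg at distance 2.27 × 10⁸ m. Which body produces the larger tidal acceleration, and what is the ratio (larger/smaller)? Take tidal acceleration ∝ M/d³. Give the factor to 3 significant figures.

The tide-raising term goes as M/d³ (the gradient of a 1/d² field).
Moon P: (2.12 × 10²⁰) / (3.52 × 10⁸)³ = 4.861 × 10⁻⁶
Moon Q: (9.12 × 10¹⁸) / (2.27 × 10⁸)³ = 7.797 × 10⁻⁷
Ratio (larger/smaller) = 6.23

Moon P, by a factor of ≈ 6.23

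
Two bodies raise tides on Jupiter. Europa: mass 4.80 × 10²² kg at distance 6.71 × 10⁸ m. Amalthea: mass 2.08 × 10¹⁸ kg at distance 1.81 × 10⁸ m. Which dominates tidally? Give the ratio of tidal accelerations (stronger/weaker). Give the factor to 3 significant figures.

Europa, by a factor of ≈ 453

Tidal stretch scales as M/d³; compute that for each body.
Europa: (4.80 × 10²²) / (6.71 × 10⁸)³ = 1.589 × 10⁻⁴
Amalthea: (2.08 × 10¹⁸) / (1.81 × 10⁸)³ = 3.508 × 10⁻⁷
Ratio (larger/smaller) = 453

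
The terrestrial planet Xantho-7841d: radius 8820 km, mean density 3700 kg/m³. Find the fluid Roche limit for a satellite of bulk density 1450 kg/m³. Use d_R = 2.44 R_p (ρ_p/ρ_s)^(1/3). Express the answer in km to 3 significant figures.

29400 km

d_R = 2.44 × 8820 km × (3700/1450)^(1/3)
    = 29400 km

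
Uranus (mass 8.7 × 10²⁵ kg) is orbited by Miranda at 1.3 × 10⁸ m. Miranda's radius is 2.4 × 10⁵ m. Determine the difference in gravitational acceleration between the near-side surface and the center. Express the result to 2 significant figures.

a_tidal = 2GMr/d³
        = 2 × (6.674 × 10⁻¹¹) × (8.7 × 10²⁵) × (2.4 × 10⁵) / (1.3 × 10⁸)³
        = 1.3 × 10⁻³ m/s²

1.3 × 10⁻³ m/s²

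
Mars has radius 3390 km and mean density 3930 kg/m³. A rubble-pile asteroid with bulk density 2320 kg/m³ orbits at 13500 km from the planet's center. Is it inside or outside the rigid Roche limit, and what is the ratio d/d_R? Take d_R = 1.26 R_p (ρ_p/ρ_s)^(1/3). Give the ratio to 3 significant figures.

d_R = 1.26 × (3390 km) × (3930/2320)^(1/3) = 5092 km
d/d_R = (13500) / (5092) = 2.65
Since d/d_R > 1, the body is outside the Roche limit.

outside; d/d_R ≈ 2.65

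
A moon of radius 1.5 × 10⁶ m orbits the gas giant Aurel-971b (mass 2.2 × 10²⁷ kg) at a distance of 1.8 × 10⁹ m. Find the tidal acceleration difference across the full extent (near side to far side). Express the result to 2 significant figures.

1.5 × 10⁻⁴ m/s²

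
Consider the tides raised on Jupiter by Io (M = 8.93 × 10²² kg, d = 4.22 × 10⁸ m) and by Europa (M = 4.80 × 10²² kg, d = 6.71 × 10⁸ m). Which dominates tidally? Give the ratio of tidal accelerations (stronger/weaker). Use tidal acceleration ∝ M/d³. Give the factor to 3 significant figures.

Io, by a factor of ≈ 7.48

Tidal acceleration ∝ M/d³, so compare M/d³ for each.
Io: (8.93 × 10²²) / (4.22 × 10⁸)³ = 1.188 × 10⁻³
Europa: (4.80 × 10²²) / (6.71 × 10⁸)³ = 1.589 × 10⁻⁴
Ratio (larger/smaller) = 7.48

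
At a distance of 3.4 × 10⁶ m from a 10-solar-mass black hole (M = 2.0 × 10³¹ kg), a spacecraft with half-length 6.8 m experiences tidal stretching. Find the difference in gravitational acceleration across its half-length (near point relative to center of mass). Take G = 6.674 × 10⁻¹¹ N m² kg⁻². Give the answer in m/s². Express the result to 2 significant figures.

4.6 × 10² m/s²

Δg = 2GMr/d³
   = 2 × (6.674 × 10⁻¹¹) × (2.0 × 10³¹) × (6.8) / (3.4 × 10⁶)³
   = 4.6 × 10² m/s²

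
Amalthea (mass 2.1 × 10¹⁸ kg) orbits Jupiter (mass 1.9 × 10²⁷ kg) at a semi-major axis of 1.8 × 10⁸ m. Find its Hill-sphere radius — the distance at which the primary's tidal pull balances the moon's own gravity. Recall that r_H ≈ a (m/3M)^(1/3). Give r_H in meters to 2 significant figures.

r_H ≈ a (m/3M)^(1/3)
    = (1.8 × 10⁸) × (2.1 × 10¹⁸ / (3 × 1.9 × 10²⁷))^(1/3)
    = 1.3 × 10⁵ m

1.3 × 10⁵ m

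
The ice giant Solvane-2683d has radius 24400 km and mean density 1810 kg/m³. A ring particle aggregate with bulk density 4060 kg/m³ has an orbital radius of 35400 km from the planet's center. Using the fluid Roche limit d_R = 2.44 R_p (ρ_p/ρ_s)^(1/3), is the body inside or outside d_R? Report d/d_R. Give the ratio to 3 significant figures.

inside; d/d_R ≈ 0.778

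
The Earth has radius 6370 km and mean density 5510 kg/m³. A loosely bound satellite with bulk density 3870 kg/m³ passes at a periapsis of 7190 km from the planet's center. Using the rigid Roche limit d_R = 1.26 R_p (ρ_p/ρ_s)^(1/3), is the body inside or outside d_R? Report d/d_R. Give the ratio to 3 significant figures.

inside; d/d_R ≈ 0.796

d_R = 1.26 × (6370 km) × (5510/3870)^(1/3) = 9029 km
d/d_R = (7190) / (9029) = 0.796
Since d/d_R < 1, the body is inside the Roche limit.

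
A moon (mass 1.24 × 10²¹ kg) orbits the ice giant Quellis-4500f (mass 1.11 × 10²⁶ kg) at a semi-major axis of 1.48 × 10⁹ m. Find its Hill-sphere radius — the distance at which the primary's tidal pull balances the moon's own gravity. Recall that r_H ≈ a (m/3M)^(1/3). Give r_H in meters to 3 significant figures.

2.29 × 10⁷ m

r_H ≈ a (m/3M)^(1/3)
    = (1.48 × 10⁹) × (1.24 × 10²¹ / (3 × 1.11 × 10²⁶))^(1/3)
    = 2.29 × 10⁷ m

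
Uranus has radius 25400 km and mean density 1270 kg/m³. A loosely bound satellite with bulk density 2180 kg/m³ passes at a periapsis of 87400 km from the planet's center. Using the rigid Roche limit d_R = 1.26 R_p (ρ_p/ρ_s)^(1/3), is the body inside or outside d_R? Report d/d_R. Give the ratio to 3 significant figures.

outside; d/d_R ≈ 3.27

d_R = 1.26 × (25400 km) × (1270/2180)^(1/3) = 26730 km
d/d_R = (87400) / (26730) = 3.27
Since d/d_R > 1, the body is outside the Roche limit.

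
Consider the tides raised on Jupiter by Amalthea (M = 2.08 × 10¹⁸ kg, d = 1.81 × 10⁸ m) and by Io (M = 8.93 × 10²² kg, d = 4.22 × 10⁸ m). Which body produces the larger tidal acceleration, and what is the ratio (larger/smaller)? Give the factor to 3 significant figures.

Io, by a factor of ≈ 3390

Tidal acceleration ∝ M/d³, so compare M/d³ for each.
Amalthea: (2.08 × 10¹⁸) / (1.81 × 10⁸)³ = 3.508 × 10⁻⁷
Io: (8.93 × 10²²) / (4.22 × 10⁸)³ = 1.188 × 10⁻³
Ratio (larger/smaller) = 3390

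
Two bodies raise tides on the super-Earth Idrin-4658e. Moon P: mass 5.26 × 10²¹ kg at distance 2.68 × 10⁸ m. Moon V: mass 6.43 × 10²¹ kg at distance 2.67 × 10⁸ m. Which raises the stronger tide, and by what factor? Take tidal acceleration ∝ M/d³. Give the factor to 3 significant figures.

Moon V, by a factor of ≈ 1.24

Compare M/d³ for the two perturbers:
Moon P: (5.26 × 10²¹) / (2.68 × 10⁸)³ = 2.733 × 10⁻⁴
Moon V: (6.43 × 10²¹) / (2.67 × 10⁸)³ = 3.378 × 10⁻⁴
Ratio (larger/smaller) = 1.24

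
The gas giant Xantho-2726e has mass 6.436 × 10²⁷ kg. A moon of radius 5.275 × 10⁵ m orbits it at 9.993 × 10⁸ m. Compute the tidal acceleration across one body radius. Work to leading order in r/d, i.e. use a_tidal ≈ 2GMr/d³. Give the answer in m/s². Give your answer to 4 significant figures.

4.541 × 10⁻⁴ m/s²

Δg = 2GMr/d³
   = 2 × (6.674 × 10⁻¹¹) × (6.436 × 10²⁷) × (5.275 × 10⁵) / (9.993 × 10⁸)³
   = 4.541 × 10⁻⁴ m/s²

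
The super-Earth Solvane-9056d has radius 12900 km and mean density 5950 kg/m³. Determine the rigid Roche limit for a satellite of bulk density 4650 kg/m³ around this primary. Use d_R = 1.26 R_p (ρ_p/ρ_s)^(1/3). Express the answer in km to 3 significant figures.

d_R = 1.26 × 12900 km × (5950/4650)^(1/3)
    = 17600 km

17600 km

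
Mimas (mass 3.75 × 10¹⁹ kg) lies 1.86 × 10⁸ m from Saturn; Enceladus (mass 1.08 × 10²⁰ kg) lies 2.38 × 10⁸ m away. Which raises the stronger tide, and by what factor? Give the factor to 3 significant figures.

Compare M/d³ for the two perturbers:
Mimas: (3.75 × 10¹⁹) / (1.86 × 10⁸)³ = 5.828 × 10⁻⁶
Enceladus: (1.08 × 10²⁰) / (2.38 × 10⁸)³ = 8.011 × 10⁻⁶
Ratio (larger/smaller) = 1.37

Enceladus, by a factor of ≈ 1.37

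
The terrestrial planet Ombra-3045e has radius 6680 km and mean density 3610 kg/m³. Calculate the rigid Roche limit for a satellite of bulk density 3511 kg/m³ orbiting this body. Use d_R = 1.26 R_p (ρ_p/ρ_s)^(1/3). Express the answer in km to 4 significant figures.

8495 km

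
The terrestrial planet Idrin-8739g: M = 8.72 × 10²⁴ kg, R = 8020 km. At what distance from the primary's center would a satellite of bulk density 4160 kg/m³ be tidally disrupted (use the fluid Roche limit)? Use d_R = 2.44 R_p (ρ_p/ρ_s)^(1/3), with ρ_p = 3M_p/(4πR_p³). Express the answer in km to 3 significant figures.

ρ_p = 3M_p/(4πR_p³) = 3 × (8.72 × 10²⁴) / (4π × (8.02 × 10⁶ m)³) = 4040 kg/m³
d_R = 2.44 × 8020 km × (4040/4160)^(1/3)
    = 19400 km

19400 km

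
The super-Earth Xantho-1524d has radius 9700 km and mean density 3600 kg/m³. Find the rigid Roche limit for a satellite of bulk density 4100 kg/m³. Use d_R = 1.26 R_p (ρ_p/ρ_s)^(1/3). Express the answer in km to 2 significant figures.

12000 km

d_R = 1.26 × 9700 km × (3600/4100)^(1/3)
    = 12000 km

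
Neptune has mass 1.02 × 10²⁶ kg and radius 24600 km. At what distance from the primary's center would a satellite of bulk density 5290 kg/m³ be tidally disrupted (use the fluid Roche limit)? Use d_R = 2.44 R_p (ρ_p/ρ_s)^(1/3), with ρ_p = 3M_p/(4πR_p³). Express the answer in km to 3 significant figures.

ρ_p = 3M_p/(4πR_p³) = 3 × (1.02 × 10²⁶) / (4π × (2.46 × 10⁷ m)³) = 1640 kg/m³
d_R = 2.44 × 24600 km × (1640/5290)^(1/3)
    = 40600 km

40600 km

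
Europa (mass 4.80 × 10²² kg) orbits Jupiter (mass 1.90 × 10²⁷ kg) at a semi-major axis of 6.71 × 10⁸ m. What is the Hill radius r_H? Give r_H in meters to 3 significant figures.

r_H ≈ a (m/3M)^(1/3)
    = (6.71 × 10⁸) × (4.80 × 10²² / (3 × 1.90 × 10²⁷))^(1/3)
    = 1.37 × 10⁷ m

1.37 × 10⁷ m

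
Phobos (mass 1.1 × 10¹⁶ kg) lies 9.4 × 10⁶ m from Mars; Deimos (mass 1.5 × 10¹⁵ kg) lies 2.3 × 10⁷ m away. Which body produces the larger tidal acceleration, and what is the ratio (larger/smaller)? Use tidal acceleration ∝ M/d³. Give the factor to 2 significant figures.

Phobos, by a factor of ≈ 110

Tidal stretch scales as M/d³; compute that for each body.
Phobos: (1.1 × 10¹⁶) / (9.4 × 10⁶)³ = 1.324 × 10⁻⁵
Deimos: (1.5 × 10¹⁵) / (2.3 × 10⁷)³ = 1.233 × 10⁻⁷
Ratio (larger/smaller) = 110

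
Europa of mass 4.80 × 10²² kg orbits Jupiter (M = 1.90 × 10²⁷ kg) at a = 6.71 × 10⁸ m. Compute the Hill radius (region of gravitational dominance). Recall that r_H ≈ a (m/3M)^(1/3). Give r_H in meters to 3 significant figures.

r_H ≈ a (m/3M)^(1/3)
    = (6.71 × 10⁸) × (4.80 × 10²² / (3 × 1.90 × 10²⁷))^(1/3)
    = 1.37 × 10⁷ m

1.37 × 10⁷ m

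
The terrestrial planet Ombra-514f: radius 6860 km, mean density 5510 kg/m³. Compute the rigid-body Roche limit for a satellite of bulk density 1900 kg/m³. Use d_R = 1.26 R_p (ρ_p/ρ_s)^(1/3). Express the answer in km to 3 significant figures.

d_R = 1.26 × 6860 km × (5510/1900)^(1/3)
    = 12300 km

12300 km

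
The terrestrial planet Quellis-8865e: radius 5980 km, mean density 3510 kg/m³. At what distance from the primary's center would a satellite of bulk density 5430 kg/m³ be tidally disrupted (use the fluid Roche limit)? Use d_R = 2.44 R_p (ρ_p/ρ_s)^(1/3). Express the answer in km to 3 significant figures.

d_R = 2.44 × 5980 km × (3510/5430)^(1/3)
    = 12600 km

12600 km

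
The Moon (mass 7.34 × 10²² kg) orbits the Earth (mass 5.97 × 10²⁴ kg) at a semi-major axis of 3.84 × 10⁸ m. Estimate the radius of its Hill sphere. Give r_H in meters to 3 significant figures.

6.15 × 10⁷ m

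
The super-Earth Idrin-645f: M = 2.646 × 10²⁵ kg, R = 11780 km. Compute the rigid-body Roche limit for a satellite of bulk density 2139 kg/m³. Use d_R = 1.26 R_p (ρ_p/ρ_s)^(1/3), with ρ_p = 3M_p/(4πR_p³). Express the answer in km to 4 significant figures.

18080 km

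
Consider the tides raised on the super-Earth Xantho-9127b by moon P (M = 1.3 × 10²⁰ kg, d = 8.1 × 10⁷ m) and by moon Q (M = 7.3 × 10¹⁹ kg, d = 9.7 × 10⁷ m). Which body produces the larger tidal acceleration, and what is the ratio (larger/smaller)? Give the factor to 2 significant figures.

Moon P, by a factor of ≈ 3.1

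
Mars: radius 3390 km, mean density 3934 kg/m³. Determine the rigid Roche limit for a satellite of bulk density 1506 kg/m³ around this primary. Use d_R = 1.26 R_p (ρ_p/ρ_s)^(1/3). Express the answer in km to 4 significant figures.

d_R = 1.26 × 3390 km × (3934/1506)^(1/3)
    = 5883 km

5883 km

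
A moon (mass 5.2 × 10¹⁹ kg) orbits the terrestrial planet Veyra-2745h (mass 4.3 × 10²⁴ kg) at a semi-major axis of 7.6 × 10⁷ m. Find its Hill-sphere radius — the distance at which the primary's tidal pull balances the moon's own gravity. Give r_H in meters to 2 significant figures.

r_H ≈ a (m/3M)^(1/3)
    = (7.6 × 10⁷) × (5.2 × 10¹⁹ / (3 × 4.3 × 10²⁴))^(1/3)
    = 1.2 × 10⁶ m

1.2 × 10⁶ m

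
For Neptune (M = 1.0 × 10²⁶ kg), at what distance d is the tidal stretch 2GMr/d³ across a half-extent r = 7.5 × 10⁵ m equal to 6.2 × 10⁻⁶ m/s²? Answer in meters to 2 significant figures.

1.2 × 10⁹ m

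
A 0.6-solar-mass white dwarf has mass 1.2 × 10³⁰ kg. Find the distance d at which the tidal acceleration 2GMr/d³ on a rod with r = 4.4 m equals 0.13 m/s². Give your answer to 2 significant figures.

1.8 × 10⁷ m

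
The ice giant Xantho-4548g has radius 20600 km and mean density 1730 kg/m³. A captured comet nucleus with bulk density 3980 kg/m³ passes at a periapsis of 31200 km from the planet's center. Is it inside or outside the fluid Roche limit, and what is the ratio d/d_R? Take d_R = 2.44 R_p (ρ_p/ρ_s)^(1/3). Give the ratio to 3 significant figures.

d_R = 2.44 × (20600 km) × (1730/3980)^(1/3) = 38080 km
d/d_R = (31200) / (38080) = 0.819
Since d/d_R < 1, the body is inside the Roche limit.

inside; d/d_R ≈ 0.819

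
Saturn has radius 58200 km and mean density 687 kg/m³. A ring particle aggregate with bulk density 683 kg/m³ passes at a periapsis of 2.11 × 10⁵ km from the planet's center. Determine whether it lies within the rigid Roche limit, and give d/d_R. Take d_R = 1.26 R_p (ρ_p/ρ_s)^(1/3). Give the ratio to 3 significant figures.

outside; d/d_R ≈ 2.87

d_R = 1.26 × (58200 km) × (687/683)^(1/3) = 73470 km
d/d_R = (2.11 × 10⁵) / (73470) = 2.87
Since d/d_R > 1, the body is outside the Roche limit.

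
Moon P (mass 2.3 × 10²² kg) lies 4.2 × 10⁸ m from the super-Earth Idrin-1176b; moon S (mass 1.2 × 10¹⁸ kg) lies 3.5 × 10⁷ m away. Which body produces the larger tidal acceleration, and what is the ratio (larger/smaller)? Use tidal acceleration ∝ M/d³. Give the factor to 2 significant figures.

Compare M/d³ for the two perturbers:
Moon P: (2.3 × 10²²) / (4.2 × 10⁸)³ = 3.104 × 10⁻⁴
Moon S: (1.2 × 10¹⁸) / (3.5 × 10⁷)³ = 2.799 × 10⁻⁵
Ratio (larger/smaller) = 11

Moon P, by a factor of ≈ 11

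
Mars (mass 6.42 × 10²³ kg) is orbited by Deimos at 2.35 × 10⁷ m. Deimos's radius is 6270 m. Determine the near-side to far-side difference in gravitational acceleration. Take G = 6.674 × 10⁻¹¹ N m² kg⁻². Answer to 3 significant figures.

The field gradient is 2GM/d³; across the full diameter 2r the difference is 4GMr/d³.
a_tidal = 4GMr/d³
        = 4 × (6.674 × 10⁻¹¹) × (6.42 × 10²³) × (6270) / (2.35 × 10⁷)³
        = 8.28 × 10⁻⁵ m/s²

8.28 × 10⁻⁵ m/s²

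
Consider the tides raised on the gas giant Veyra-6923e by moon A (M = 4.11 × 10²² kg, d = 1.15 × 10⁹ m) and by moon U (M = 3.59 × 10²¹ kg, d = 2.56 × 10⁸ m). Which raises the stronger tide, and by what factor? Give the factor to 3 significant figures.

Tidal acceleration ∝ M/d³, so compare M/d³ for each.
Moon A: (4.11 × 10²²) / (1.15 × 10⁹)³ = 2.702 × 10⁻⁵
Moon U: (3.59 × 10²¹) / (2.56 × 10⁸)³ = 2.140 × 10⁻⁴
Ratio (larger/smaller) = 7.92

Moon U, by a factor of ≈ 7.92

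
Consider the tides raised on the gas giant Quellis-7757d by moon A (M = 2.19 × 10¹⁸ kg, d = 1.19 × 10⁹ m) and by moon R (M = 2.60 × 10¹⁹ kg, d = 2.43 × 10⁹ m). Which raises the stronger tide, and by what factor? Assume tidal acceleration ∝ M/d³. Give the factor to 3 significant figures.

Moon R, by a factor of ≈ 1.39

Compare M/d³ for the two perturbers:
Moon A: (2.19 × 10¹⁸) / (1.19 × 10⁹)³ = 1.300 × 10⁻⁹
Moon R: (2.60 × 10¹⁹) / (2.43 × 10⁹)³ = 1.812 × 10⁻⁹
Ratio (larger/smaller) = 1.39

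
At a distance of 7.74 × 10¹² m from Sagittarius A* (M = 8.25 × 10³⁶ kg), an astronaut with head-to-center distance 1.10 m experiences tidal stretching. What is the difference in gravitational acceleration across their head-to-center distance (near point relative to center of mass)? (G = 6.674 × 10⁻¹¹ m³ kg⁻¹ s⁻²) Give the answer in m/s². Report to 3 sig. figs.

2.61 × 10⁻¹² m/s²

Δa = 2GMr/d³
   = 2 × (6.674 × 10⁻¹¹) × (8.25 × 10³⁶) × (1.10) / (7.74 × 10¹²)³
   = 2.61 × 10⁻¹² m/s²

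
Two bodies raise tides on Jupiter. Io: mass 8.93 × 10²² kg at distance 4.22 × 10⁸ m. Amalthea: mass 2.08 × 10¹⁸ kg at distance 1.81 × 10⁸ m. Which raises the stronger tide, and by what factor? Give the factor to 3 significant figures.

Io, by a factor of ≈ 3390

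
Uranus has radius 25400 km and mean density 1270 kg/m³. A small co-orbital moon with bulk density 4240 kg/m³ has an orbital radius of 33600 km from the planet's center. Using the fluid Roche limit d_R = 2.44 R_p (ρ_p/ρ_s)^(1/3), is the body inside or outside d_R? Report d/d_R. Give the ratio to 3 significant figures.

d_R = 2.44 × (25400 km) × (1270/4240)^(1/3) = 41470 km
d/d_R = (33600) / (41470) = 0.810
Since d/d_R < 1, the body is inside the Roche limit.

inside; d/d_R ≈ 0.810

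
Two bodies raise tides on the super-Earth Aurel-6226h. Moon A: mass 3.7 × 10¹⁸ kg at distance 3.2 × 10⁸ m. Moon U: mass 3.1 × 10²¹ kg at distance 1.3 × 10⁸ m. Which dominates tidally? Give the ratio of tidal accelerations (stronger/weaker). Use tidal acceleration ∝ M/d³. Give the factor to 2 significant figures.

Moon U, by a factor of ≈ 12000

Tidal stretch scales as M/d³; compute that for each body.
Moon A: (3.7 × 10¹⁸) / (3.2 × 10⁸)³ = 1.129 × 10⁻⁷
Moon U: (3.1 × 10²¹) / (1.3 × 10⁸)³ = 1.411 × 10⁻³
Ratio (larger/smaller) = 12000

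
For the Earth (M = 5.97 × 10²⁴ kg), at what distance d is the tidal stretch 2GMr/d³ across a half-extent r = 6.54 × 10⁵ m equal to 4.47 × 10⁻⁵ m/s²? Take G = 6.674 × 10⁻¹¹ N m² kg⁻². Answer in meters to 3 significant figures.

2.27 × 10⁸ m

2GMr/d³ = a_tidal  ⇒  d = (2GMr / a_tidal)^(1/3)
d = (2 × 6.674×10⁻¹¹ × (5.97 × 10²⁴) × (6.54 × 10⁵) / (4.47 × 10⁻⁵))^(1/3)
  = 2.27 × 10⁸ m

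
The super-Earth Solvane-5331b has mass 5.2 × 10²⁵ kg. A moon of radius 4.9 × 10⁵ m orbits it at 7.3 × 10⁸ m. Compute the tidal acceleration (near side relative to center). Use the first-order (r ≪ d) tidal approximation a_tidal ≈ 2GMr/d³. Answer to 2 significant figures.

8.7 × 10⁻⁶ m/s²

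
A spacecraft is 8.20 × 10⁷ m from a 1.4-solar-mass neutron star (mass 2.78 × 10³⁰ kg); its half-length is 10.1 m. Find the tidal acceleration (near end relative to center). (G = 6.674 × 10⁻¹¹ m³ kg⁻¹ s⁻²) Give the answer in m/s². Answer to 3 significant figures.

a_tidal = 2GMr/d³
        = 2 × (6.674 × 10⁻¹¹) × (2.78 × 10³⁰) × (10.1) / (8.20 × 10⁷)³
        = 6.80 × 10⁻³ m/s²

6.80 × 10⁻³ m/s²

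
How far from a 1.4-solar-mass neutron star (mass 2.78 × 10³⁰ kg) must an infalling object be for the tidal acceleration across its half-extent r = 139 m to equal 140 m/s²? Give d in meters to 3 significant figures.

7.17 × 10⁶ m

2GMr/d³ = a_tidal  ⇒  d = (2GMr / a_tidal)^(1/3)
d = (2 × 6.674×10⁻¹¹ × (2.78 × 10³⁰) × (139) / (140))^(1/3)
  = 7.17 × 10⁶ m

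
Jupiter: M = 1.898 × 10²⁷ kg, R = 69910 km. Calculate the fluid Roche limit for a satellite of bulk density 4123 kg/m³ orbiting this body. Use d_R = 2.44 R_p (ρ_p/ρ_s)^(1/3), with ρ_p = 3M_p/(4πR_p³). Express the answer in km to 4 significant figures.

1.169 × 10⁵ km

ρ_p = 3M_p/(4πR_p³) = 3 × (1.898 × 10²⁷) / (4π × (6.991 × 10⁷ m)³) = 1326 kg/m³
d_R = 2.44 × 69910 km × (1326/4123)^(1/3)
    = 1.169 × 10⁵ km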